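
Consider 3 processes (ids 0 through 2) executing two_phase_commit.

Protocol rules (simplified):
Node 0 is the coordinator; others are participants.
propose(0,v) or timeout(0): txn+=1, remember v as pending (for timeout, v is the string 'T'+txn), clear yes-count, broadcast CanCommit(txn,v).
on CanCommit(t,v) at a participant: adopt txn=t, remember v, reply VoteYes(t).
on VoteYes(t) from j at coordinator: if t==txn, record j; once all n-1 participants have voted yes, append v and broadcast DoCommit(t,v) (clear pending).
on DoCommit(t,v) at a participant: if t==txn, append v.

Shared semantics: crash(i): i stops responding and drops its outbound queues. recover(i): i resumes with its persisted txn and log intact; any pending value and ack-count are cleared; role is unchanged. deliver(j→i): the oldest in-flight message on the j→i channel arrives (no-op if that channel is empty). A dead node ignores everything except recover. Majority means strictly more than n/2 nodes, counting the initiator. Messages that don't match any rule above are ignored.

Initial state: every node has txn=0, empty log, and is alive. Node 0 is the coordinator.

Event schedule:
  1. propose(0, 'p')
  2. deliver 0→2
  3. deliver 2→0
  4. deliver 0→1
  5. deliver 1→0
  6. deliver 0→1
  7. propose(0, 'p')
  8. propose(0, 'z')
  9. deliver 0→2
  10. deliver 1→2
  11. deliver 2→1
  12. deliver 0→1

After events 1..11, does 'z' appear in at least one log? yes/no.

1. propose(0,'p'):  <0:coor t1 ->
2. deliver 0→2:  <2:part t1 ->
3. deliver 2→0:  nop
4. deliver 0→1:  <1:part t1 ->
5. deliver 1→0:  <0:coor t1 p>
6. deliver 0→1:  <1:part t1 p>
7. propose(0,'p'):  <0:coor t2 p>
8. propose(0,'z'):  <0:coor t3 p>
9. deliver 0→2:  <2:part t1 p>
10. deliver 1→2:  nop
11. deliver 2→1:  nop

no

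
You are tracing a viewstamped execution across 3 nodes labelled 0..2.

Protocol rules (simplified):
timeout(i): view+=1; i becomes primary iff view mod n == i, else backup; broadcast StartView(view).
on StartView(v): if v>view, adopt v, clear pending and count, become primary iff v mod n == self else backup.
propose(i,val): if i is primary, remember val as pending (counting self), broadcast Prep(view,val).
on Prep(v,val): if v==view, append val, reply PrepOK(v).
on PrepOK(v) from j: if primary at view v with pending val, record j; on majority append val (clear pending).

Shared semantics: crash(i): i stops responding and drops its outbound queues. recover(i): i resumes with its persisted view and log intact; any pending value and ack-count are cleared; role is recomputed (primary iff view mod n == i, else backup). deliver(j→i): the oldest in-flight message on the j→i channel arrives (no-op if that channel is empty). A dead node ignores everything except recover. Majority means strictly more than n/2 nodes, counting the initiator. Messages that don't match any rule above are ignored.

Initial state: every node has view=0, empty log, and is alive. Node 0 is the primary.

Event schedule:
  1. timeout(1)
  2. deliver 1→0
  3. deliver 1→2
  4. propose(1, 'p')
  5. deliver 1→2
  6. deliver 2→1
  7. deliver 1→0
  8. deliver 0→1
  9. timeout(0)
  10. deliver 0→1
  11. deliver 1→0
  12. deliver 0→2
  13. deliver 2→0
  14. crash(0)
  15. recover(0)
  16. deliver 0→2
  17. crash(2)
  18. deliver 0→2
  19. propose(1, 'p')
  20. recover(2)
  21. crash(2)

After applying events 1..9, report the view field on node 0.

2

[1] timeout(1) → N1(prim v1 [-])
[2] deliver 1→0 → N0(back v1 [-])
[3] deliver 1→2 → N2(back v1 [-])
[4] propose(1,'p') → ∅
[5] deliver 1→2 → N2(back v1 [p])
[6] deliver 2→1 → N1(prim v1 [p])
[7] deliver 1→0 → N0(back v1 [p])
[8] deliver 0→1 → ∅
[9] timeout(0) → N0(back v2 [p])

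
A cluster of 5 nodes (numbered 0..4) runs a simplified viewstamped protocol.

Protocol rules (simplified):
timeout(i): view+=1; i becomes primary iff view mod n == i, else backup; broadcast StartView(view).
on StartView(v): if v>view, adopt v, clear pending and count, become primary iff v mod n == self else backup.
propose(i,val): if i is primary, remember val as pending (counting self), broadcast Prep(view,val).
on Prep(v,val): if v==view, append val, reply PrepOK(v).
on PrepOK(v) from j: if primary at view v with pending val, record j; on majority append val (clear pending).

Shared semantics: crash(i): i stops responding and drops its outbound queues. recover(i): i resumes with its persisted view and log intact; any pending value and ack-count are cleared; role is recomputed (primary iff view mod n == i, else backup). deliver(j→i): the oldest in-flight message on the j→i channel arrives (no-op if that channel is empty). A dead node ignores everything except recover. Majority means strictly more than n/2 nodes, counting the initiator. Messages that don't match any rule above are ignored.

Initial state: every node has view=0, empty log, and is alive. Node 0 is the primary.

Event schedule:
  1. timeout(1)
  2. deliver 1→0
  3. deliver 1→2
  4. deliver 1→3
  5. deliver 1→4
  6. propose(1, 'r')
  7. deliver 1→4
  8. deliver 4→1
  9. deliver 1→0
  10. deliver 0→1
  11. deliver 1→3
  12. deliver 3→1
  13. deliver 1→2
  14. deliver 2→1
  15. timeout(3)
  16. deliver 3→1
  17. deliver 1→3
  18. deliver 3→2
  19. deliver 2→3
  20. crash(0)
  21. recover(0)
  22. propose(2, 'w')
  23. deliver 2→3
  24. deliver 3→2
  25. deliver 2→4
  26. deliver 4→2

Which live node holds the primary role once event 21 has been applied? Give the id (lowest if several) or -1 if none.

1. timeout(1):  <1:prim v1 ->
2. deliver 1→0:  <0:back v1 ->
3. deliver 1→2:  <2:back v1 ->
4. deliver 1→3:  <3:back v1 ->
5. deliver 1→4:  <4:back v1 ->
6. propose(1,'r'):  nop
7. deliver 1→4:  <4:back v1 r>
8. deliver 4→1:  nop
9. deliver 1→0:  <0:back v1 r>
10. deliver 0→1:  <1:prim v1 r>
11. deliver 1→3:  <3:back v1 r>
12. deliver 3→1:  nop
13. deliver 1→2:  <2:back v1 r>
14. deliver 2→1:  nop
15. timeout(3):  <3:back v2 r>
16. deliver 3→1:  <1:back v2 r>
17. deliver 1→3:  nop
18. deliver 3→2:  <2:prim v2 r>
19. deliver 2→3:  nop
20. crash(0):  <0:✗back v1 r>
21. recover(0):  <0:back v1 r>

2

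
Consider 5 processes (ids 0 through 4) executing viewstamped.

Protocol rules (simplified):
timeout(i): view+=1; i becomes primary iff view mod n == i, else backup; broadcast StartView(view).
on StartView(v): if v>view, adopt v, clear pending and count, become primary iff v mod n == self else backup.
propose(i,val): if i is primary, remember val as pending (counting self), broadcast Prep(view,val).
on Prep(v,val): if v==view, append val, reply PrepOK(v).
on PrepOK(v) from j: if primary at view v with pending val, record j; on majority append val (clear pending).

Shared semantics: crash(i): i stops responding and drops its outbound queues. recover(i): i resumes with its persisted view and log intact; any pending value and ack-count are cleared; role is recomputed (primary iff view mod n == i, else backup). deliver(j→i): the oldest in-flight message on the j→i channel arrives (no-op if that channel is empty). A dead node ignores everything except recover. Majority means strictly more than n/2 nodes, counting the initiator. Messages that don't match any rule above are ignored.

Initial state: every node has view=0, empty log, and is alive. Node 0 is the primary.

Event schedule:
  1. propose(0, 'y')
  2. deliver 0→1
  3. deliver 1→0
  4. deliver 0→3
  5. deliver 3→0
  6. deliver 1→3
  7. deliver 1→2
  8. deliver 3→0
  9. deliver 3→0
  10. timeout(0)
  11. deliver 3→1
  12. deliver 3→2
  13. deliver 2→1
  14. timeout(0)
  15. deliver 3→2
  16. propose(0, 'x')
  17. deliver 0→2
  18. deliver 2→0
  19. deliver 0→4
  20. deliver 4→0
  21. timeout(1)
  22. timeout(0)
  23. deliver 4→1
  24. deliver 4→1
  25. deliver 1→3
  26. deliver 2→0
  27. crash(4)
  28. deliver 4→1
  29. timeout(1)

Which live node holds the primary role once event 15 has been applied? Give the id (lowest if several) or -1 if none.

[1] propose(0,'y') → ∅
[2] deliver 0→1 → N1(back v0 [y])
[3] deliver 1→0 → ∅
[4] deliver 0→3 → N3(back v0 [y])
[5] deliver 3→0 → N0(prim v0 [y])
[6] deliver 1→3 → ∅
[7] deliver 1→2 → ∅
[8] deliver 3→0 → ∅
[9] deliver 3→0 → ∅
[10] timeout(0) → N0(back v1 [y])
[11] deliver 3→1 → ∅
[12] deliver 3→2 → ∅
[13] deliver 2→1 → ∅
[14] timeout(0) → N0(back v2 [y])
[15] deliver 3→2 → ∅

-1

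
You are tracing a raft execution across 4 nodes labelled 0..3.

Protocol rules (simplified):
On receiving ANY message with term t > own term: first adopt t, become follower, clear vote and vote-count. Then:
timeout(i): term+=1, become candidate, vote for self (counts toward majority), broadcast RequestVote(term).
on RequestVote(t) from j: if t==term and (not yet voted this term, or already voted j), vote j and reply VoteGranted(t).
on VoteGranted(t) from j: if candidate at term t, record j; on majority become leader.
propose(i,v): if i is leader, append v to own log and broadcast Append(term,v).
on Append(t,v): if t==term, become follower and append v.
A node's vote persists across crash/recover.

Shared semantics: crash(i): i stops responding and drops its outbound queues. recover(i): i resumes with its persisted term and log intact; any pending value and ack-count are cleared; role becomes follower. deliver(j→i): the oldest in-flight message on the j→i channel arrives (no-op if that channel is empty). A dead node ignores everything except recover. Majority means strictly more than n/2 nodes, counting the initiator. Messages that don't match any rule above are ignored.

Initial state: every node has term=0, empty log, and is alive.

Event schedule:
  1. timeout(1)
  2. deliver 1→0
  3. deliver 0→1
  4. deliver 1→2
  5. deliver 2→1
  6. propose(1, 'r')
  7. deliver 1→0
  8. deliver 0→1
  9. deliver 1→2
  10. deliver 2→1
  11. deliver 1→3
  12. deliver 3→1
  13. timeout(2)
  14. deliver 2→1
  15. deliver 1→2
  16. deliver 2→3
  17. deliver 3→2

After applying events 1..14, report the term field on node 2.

after 1 — timeout(1): n1:cand/t1/[-]
after 2 — deliver 1→0: n0:foll/t1/[-]
after 3 — deliver 0→1: ·
after 4 — deliver 1→2: n2:foll/t1/[-]
after 5 — deliver 2→1: n1:lead/t1/[-]
after 6 — propose(1,'r'): n1:lead/t1/[r]
after 7 — deliver 1→0: n0:foll/t1/[r]
after 8 — deliver 0→1: ·
after 9 — deliver 1→2: n2:foll/t1/[r]
after 10 — deliver 2→1: ·
after 11 — deliver 1→3: n3:foll/t1/[-]
after 12 — deliver 3→1: ·
after 13 — timeout(2): n2:cand/t2/[r]
after 14 — deliver 2→1: n1:foll/t2/[r]

2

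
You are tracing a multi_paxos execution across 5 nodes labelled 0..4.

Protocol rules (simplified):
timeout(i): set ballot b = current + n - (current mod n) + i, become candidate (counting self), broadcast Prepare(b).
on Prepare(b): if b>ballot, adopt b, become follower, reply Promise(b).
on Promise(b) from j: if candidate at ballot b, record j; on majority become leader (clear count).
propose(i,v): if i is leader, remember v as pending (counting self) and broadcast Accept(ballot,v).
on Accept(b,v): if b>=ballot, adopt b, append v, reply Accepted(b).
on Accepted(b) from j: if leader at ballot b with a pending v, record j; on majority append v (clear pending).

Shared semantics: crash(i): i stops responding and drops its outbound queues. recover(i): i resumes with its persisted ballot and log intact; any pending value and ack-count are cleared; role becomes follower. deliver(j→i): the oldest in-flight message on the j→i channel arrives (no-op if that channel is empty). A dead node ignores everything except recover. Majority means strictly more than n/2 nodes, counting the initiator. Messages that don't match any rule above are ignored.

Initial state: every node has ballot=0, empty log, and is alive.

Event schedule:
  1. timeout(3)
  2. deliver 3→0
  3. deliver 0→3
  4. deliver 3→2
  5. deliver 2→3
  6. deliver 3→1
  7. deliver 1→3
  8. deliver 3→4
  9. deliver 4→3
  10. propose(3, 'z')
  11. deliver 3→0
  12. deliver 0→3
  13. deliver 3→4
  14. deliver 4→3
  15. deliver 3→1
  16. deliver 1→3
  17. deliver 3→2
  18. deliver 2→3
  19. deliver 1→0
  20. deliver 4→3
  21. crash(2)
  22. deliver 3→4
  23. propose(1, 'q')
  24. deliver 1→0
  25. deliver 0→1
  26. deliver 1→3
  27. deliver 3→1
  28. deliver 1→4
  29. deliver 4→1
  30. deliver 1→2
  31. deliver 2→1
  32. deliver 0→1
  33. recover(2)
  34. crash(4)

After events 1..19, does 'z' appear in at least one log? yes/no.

yes

[1] timeout(3) → N3(cand b8 [-])
[2] deliver 3→0 → N0(foll b8 [-])
[3] deliver 0→3 → ∅
[4] deliver 3→2 → N2(foll b8 [-])
[5] deliver 2→3 → N3(lead b8 [-])
[6] deliver 3→1 → N1(foll b8 [-])
[7] deliver 1→3 → ∅
[8] deliver 3→4 → N4(foll b8 [-])
[9] deliver 4→3 → ∅
[10] propose(3,'z') → ∅
[11] deliver 3→0 → N0(foll b8 [z])
[12] deliver 0→3 → ∅
[13] deliver 3→4 → N4(foll b8 [z])
[14] deliver 4→3 → N3(lead b8 [z])
[15] deliver 3→1 → N1(foll b8 [z])
[16] deliver 1→3 → ∅
[17] deliver 3→2 → N2(foll b8 [z])
[18] deliver 2→3 → ∅
[19] deliver 1→0 → ∅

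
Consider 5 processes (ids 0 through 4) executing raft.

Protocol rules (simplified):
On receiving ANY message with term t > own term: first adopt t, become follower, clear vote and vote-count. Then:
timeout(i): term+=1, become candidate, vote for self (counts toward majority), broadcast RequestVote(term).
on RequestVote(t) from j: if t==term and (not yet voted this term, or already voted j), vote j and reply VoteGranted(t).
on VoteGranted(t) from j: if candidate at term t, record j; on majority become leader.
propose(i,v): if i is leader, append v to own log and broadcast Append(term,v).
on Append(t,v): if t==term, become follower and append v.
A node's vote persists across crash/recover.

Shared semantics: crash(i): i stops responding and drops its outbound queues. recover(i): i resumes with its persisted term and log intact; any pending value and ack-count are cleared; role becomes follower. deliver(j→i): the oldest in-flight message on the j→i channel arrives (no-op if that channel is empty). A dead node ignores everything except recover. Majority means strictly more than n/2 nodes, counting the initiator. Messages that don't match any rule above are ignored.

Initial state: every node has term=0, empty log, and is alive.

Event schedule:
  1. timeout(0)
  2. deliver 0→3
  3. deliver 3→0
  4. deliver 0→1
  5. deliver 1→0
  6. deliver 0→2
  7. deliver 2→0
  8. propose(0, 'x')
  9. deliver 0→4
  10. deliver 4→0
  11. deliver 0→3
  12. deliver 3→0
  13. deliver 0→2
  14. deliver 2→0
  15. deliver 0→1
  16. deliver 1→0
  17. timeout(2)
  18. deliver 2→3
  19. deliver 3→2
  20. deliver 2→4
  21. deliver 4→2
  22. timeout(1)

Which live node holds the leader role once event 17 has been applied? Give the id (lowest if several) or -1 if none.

0

e1 timeout(0): 0[cand,t=1,-]
e2 deliver 0→3: 3[foll,t=1,-]
e3 deliver 3→0: ·
e4 deliver 0→1: 1[foll,t=1,-]
e5 deliver 1→0: 0[lead,t=1,-]
e6 deliver 0→2: 2[foll,t=1,-]
e7 deliver 2→0: ·
e8 propose(0,'x'): 0[lead,t=1,x]
e9 deliver 0→4: 4[foll,t=1,-]
e10 deliver 4→0: ·
e11 deliver 0→3: 3[foll,t=1,x]
e12 deliver 3→0: ·
e13 deliver 0→2: 2[foll,t=1,x]
e14 deliver 2→0: ·
e15 deliver 0→1: 1[foll,t=1,x]
e16 deliver 1→0: ·
e17 timeout(2): 2[cand,t=2,x]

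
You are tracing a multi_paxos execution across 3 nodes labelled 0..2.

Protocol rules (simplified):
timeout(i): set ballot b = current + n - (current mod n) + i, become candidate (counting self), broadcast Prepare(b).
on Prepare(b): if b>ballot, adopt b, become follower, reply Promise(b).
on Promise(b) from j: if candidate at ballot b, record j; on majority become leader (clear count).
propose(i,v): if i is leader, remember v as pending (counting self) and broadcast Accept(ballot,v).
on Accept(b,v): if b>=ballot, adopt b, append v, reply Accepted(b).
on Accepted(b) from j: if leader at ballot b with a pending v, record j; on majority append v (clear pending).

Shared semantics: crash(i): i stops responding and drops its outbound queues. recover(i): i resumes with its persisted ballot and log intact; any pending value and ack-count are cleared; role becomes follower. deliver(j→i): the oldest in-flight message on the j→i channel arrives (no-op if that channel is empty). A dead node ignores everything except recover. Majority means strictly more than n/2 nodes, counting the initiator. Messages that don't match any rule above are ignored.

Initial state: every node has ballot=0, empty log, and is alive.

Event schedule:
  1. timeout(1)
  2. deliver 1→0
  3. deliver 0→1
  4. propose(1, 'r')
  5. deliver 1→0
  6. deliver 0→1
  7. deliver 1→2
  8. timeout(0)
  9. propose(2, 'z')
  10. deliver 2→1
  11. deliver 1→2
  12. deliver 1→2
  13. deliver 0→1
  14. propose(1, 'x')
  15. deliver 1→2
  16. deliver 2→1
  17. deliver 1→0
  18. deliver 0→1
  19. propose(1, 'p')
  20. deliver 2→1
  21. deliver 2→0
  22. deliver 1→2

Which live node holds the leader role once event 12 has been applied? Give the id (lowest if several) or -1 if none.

1

1. timeout(1):  <1:cand b4 ->
2. deliver 1→0:  <0:foll b4 ->
3. deliver 0→1:  <1:lead b4 ->
4. propose(1,'r'):  nop
5. deliver 1→0:  <0:foll b4 r>
6. deliver 0→1:  <1:lead b4 r>
7. deliver 1→2:  <2:foll b4 ->
8. timeout(0):  <0:cand b6 r>
9. propose(2,'z'):  nop
10. deliver 2→1:  nop
11. deliver 1→2:  <2:foll b4 r>
12. deliver 1→2:  nop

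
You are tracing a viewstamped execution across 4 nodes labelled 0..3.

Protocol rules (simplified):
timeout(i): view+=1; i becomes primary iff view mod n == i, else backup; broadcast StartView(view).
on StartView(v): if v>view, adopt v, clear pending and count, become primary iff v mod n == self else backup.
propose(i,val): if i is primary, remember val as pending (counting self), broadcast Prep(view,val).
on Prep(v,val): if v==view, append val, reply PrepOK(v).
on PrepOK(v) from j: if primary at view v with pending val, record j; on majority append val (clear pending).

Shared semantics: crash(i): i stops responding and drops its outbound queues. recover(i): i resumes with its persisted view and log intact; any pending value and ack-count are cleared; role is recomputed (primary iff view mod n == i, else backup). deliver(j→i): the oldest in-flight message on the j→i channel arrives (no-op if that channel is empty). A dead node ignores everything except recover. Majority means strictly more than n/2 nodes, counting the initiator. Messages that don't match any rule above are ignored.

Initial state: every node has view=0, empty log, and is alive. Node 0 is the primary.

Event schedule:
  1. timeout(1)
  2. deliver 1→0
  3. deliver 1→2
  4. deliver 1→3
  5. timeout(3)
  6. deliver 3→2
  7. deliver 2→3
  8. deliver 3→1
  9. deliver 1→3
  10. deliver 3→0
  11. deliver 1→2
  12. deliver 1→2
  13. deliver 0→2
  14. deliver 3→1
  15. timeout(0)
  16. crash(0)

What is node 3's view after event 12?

2

1. timeout(1):  <1:prim v1 ->
2. deliver 1→0:  <0:back v1 ->
3. deliver 1→2:  <2:back v1 ->
4. deliver 1→3:  <3:back v1 ->
5. timeout(3):  <3:back v2 ->
6. deliver 3→2:  <2:prim v2 ->
7. deliver 2→3:  nop
8. deliver 3→1:  <1:back v2 ->
9. deliver 1→3:  nop
10. deliver 3→0:  <0:back v2 ->
11. deliver 1→2:  nop
12. deliver 1→2:  nop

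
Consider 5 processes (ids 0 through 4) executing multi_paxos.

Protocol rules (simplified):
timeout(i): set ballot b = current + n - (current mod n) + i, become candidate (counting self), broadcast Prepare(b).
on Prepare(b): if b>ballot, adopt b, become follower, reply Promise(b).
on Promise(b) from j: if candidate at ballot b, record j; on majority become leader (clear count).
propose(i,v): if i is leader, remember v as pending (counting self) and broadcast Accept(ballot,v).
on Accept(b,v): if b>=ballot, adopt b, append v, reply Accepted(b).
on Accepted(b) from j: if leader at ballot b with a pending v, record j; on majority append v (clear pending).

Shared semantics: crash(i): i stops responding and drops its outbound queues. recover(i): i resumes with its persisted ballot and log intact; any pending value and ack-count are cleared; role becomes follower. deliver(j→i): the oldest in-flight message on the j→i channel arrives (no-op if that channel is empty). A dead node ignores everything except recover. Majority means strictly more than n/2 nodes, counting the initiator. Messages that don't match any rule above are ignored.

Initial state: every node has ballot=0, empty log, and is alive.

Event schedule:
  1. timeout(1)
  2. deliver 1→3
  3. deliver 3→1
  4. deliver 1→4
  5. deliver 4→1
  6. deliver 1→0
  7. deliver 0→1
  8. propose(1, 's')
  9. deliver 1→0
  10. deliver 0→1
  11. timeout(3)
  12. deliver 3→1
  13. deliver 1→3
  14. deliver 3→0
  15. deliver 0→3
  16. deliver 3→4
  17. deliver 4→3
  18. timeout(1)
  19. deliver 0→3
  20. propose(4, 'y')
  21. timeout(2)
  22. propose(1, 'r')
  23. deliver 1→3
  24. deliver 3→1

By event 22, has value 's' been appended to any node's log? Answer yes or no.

step 1 timeout(1): 1={cand,b=6,log=-}
step 2 deliver 1→3: 3={foll,b=6,log=-}
step 3 deliver 3→1: —
step 4 deliver 1→4: 4={foll,b=6,log=-}
step 5 deliver 4→1: 1={lead,b=6,log=-}
step 6 deliver 1→0: 0={foll,b=6,log=-}
step 7 deliver 0→1: —
step 8 propose(1,'s'): —
step 9 deliver 1→0: 0={foll,b=6,log=s}
step 10 deliver 0→1: —
step 11 timeout(3): 3={cand,b=13,log=-}
step 12 deliver 3→1: 1={foll,b=13,log=-}
step 13 deliver 1→3: —
step 14 deliver 3→0: 0={foll,b=13,log=s}
step 15 deliver 0→3: —
step 16 deliver 3→4: 4={foll,b=13,log=-}
step 17 deliver 4→3: 3={lead,b=13,log=-}
step 18 timeout(1): 1={cand,b=16,log=-}
step 19 deliver 0→3: —
step 20 propose(4,'y'): —
step 21 timeout(2): 2={cand,b=7,log=-}
step 22 propose(1,'r'): —

yes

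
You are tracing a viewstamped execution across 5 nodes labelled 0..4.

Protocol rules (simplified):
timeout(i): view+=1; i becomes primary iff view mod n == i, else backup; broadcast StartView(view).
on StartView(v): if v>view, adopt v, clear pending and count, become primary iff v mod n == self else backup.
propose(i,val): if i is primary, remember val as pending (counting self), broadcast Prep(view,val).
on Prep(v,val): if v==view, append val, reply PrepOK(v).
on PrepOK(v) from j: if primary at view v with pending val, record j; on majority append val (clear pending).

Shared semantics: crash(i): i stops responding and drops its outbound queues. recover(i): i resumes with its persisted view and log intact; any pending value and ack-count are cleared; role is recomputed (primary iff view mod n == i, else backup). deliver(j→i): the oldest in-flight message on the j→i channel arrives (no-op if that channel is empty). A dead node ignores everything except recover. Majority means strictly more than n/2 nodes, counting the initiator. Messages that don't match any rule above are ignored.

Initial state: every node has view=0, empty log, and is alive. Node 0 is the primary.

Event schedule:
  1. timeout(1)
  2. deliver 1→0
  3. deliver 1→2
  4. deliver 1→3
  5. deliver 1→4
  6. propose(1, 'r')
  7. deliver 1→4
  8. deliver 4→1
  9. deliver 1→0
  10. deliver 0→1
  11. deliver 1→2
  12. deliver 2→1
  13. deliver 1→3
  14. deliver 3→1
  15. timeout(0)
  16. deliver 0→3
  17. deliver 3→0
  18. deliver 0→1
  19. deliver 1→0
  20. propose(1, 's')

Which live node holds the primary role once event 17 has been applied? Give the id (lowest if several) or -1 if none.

[1] timeout(1) → N1(prim v1 [-])
[2] deliver 1→0 → N0(back v1 [-])
[3] deliver 1→2 → N2(back v1 [-])
[4] deliver 1→3 → N3(back v1 [-])
[5] deliver 1→4 → N4(back v1 [-])
[6] propose(1,'r') → ∅
[7] deliver 1→4 → N4(back v1 [r])
[8] deliver 4→1 → ∅
[9] deliver 1→0 → N0(back v1 [r])
[10] deliver 0→1 → N1(prim v1 [r])
[11] deliver 1→2 → N2(back v1 [r])
[12] deliver 2→1 → ∅
[13] deliver 1→3 → N3(back v1 [r])
[14] deliver 3→1 → ∅
[15] timeout(0) → N0(back v2 [r])
[16] deliver 0→3 → N3(back v2 [r])
[17] deliver 3→0 → ∅

1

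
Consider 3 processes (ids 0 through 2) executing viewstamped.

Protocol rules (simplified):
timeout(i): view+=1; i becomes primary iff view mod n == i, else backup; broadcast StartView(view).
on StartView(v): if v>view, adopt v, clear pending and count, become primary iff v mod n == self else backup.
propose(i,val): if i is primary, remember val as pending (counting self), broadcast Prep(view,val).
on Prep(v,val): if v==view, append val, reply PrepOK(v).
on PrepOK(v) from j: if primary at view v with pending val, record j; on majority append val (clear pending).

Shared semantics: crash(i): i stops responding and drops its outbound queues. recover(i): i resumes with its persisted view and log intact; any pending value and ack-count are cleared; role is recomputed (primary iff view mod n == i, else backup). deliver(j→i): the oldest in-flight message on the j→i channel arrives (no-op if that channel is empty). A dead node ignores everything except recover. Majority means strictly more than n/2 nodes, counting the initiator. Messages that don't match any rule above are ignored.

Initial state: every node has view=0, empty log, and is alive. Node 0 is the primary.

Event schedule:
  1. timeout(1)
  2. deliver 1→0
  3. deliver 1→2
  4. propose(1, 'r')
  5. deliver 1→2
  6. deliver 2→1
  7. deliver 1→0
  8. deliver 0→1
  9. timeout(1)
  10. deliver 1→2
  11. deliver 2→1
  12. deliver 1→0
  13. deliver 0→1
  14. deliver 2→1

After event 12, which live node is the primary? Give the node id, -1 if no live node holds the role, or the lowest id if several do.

1. timeout(1):  <1:prim v1 ->
2. deliver 1→0:  <0:back v1 ->
3. deliver 1→2:  <2:back v1 ->
4. propose(1,'r'):  nop
5. deliver 1→2:  <2:back v1 r>
6. deliver 2→1:  <1:prim v1 r>
7. deliver 1→0:  <0:back v1 r>
8. deliver 0→1:  nop
9. timeout(1):  <1:back v2 r>
10. deliver 1→2:  <2:prim v2 r>
11. deliver 2→1:  nop
12. deliver 1→0:  <0:back v2 r>

2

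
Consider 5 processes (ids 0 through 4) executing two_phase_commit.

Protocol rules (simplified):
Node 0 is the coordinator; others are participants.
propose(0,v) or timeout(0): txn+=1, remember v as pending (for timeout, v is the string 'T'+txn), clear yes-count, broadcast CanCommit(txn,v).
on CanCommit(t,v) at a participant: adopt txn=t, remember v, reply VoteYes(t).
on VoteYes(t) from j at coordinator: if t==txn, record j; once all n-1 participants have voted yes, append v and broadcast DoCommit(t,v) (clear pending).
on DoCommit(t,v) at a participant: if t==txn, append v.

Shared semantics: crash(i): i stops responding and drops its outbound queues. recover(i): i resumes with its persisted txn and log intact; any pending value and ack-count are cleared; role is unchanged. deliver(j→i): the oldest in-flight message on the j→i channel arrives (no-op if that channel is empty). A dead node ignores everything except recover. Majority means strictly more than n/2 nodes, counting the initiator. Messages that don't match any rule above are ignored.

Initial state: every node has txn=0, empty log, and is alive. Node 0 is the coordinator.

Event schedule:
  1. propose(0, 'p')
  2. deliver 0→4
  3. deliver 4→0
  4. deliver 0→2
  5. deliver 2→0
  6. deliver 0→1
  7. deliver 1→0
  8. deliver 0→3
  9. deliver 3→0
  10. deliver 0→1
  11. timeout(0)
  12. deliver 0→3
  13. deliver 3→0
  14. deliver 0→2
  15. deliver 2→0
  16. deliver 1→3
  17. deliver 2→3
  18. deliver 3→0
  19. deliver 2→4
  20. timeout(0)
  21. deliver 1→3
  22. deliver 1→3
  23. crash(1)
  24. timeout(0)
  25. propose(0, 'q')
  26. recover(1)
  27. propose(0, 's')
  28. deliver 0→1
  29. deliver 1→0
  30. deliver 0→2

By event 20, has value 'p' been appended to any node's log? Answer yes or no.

1. propose(0,'p'):  <0:coor t1 ->
2. deliver 0→4:  <4:part t1 ->
3. deliver 4→0:  nop
4. deliver 0→2:  <2:part t1 ->
5. deliver 2→0:  nop
6. deliver 0→1:  <1:part t1 ->
7. deliver 1→0:  nop
8. deliver 0→3:  <3:part t1 ->
9. deliver 3→0:  <0:coor t1 p>
10. deliver 0→1:  <1:part t1 p>
11. timeout(0):  <0:coor t2 p>
12. deliver 0→3:  <3:part t1 p>
13. deliver 3→0:  nop
14. deliver 0→2:  <2:part t1 p>
15. deliver 2→0:  nop
16. deliver 1→3:  nop
17. deliver 2→3:  nop
18. deliver 3→0:  nop
19. deliver 2→4:  nop
20. timeout(0):  <0:coor t3 p>

yes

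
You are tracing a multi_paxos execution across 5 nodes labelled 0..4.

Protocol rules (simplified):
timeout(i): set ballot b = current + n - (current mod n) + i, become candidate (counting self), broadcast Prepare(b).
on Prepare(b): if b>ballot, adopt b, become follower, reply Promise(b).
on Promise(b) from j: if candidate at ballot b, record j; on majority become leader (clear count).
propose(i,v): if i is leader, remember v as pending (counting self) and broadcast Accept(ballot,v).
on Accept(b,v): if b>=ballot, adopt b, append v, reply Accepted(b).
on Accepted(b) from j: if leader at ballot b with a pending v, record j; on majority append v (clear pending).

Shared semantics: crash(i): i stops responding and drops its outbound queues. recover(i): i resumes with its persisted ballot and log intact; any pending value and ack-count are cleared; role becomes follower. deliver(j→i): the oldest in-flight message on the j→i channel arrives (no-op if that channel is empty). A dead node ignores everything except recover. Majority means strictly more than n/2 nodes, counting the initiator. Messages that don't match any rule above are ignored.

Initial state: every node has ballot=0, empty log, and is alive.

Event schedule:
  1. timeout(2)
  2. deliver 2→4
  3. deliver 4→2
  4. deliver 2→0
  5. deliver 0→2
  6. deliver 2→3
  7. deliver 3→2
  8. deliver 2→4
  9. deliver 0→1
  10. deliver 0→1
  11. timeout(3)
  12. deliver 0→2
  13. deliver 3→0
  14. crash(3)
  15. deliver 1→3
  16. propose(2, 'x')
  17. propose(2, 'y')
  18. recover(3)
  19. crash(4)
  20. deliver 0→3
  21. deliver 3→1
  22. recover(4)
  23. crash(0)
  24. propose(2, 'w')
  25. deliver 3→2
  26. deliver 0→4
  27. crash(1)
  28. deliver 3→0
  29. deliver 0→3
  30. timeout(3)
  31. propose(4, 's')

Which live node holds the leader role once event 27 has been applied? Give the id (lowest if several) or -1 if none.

2

1. timeout(2):  <2:cand b7 ->
2. deliver 2→4:  <4:foll b7 ->
3. deliver 4→2:  nop
4. deliver 2→0:  <0:foll b7 ->
5. deliver 0→2:  <2:lead b7 ->
6. deliver 2→3:  <3:foll b7 ->
7. deliver 3→2:  nop
8. deliver 2→4:  nop
9. deliver 0→1:  nop
10. deliver 0→1:  nop
11. timeout(3):  <3:cand b13 ->
12. deliver 0→2:  nop
13. deliver 3→0:  <0:foll b13 ->
14. crash(3):  <3:✗cand b13 ->
15. deliver 1→3:  nop
16. propose(2,'x'):  nop
17. propose(2,'y'):  nop
18. recover(3):  <3:foll b13 ->
19. crash(4):  <4:✗foll b7 ->
20. deliver 0→3:  nop
21. deliver 3→1:  nop
22. recover(4):  <4:foll b7 ->
23. crash(0):  <0:✗foll b13 ->
24. propose(2,'w'):  nop
25. deliver 3→2:  nop
26. deliver 0→4:  nop
27. crash(1):  <1:✗foll b0 ->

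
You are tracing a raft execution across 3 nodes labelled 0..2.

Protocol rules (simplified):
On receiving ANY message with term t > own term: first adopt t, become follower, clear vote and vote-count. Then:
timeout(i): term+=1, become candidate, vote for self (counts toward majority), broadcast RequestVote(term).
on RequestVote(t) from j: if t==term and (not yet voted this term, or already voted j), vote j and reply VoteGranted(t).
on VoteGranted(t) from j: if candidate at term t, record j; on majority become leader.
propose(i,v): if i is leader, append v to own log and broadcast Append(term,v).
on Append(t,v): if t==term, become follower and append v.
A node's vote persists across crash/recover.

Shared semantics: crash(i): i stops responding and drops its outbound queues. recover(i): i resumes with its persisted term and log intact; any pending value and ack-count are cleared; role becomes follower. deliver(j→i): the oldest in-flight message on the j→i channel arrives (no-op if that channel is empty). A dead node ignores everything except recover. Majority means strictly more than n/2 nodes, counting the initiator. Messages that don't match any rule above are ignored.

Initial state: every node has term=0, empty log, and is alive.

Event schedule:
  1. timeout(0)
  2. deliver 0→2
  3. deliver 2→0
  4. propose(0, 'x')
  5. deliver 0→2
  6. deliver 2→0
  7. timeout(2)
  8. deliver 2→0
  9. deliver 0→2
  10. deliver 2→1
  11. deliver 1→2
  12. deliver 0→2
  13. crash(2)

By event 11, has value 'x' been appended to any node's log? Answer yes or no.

e1 timeout(0): 0[cand,t=1,-]
e2 deliver 0→2: 2[foll,t=1,-]
e3 deliver 2→0: 0[lead,t=1,-]
e4 propose(0,'x'): 0[lead,t=1,x]
e5 deliver 0→2: 2[foll,t=1,x]
e6 deliver 2→0: ·
e7 timeout(2): 2[cand,t=2,x]
e8 deliver 2→0: 0[foll,t=2,x]
e9 deliver 0→2: 2[lead,t=2,x]
e10 deliver 2→1: 1[foll,t=2,-]
e11 deliver 1→2: ·

yes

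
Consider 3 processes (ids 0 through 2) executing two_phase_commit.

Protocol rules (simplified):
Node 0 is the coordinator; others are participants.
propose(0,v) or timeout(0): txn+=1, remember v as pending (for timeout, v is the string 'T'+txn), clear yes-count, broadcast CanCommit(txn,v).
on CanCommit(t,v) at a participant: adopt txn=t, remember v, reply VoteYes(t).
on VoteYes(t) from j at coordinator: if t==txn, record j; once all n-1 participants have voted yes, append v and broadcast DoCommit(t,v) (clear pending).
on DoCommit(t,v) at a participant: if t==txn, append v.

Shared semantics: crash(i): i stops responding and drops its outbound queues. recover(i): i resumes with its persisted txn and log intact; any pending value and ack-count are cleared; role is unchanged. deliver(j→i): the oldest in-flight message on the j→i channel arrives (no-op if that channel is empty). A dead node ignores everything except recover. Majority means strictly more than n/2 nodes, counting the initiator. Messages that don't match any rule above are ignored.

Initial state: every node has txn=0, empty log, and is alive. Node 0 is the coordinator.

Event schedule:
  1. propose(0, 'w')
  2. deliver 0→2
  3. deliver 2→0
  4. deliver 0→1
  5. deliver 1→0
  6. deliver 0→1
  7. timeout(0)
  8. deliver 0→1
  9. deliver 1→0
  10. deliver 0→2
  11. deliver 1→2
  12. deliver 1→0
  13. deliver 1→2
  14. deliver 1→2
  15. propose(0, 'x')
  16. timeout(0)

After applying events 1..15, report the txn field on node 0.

3

1. propose(0,'w'):  <0:coor t1 ->
2. deliver 0→2:  <2:part t1 ->
3. deliver 2→0:  nop
4. deliver 0→1:  <1:part t1 ->
5. deliver 1→0:  <0:coor t1 w>
6. deliver 0→1:  <1:part t1 w>
7. timeout(0):  <0:coor t2 w>
8. deliver 0→1:  <1:part t2 w>
9. deliver 1→0:  nop
10. deliver 0→2:  <2:part t1 w>
11. deliver 1→2:  nop
12. deliver 1→0:  nop
13. deliver 1→2:  nop
14. deliver 1→2:  nop
15. propose(0,'x'):  <0:coor t3 w>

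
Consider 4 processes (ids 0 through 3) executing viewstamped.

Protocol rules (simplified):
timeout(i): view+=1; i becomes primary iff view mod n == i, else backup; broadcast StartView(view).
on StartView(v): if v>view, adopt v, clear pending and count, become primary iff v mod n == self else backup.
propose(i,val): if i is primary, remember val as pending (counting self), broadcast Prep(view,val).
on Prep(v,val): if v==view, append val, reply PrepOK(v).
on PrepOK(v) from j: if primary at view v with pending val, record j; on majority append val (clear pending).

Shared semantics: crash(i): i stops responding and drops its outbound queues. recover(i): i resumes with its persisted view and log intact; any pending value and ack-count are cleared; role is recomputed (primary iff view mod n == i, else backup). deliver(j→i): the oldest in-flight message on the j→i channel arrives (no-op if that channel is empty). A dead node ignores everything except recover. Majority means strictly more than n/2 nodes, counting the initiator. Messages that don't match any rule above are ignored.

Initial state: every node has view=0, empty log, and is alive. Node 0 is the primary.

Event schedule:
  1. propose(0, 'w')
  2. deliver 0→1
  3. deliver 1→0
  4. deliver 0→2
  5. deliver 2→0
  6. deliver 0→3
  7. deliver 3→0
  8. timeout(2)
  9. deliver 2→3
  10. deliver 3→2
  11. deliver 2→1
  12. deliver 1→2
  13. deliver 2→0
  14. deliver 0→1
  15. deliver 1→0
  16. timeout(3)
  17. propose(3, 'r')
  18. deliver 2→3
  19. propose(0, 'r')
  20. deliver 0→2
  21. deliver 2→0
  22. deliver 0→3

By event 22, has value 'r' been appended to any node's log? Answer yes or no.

after 1 — propose(0,'w'): ·
after 2 — deliver 0→1: n1:back/v0/[w]
after 3 — deliver 1→0: ·
after 4 — deliver 0→2: n2:back/v0/[w]
after 5 — deliver 2→0: n0:prim/v0/[w]
after 6 — deliver 0→3: n3:back/v0/[w]
after 7 — deliver 3→0: ·
after 8 — timeout(2): n2:back/v1/[w]
after 9 — deliver 2→3: n3:back/v1/[w]
after 10 — deliver 3→2: ·
after 11 — deliver 2→1: n1:prim/v1/[w]
after 12 — deliver 1→2: ·
after 13 — deliver 2→0: n0:back/v1/[w]
after 14 — deliver 0→1: ·
after 15 — deliver 1→0: ·
after 16 — timeout(3): n3:back/v2/[w]
after 17 — propose(3,'r'): ·
after 18 — deliver 2→3: ·
after 19 — propose(0,'r'): ·
after 20 — deliver 0→2: ·
after 21 — deliver 2→0: ·
after 22 — deliver 0→3: ·

no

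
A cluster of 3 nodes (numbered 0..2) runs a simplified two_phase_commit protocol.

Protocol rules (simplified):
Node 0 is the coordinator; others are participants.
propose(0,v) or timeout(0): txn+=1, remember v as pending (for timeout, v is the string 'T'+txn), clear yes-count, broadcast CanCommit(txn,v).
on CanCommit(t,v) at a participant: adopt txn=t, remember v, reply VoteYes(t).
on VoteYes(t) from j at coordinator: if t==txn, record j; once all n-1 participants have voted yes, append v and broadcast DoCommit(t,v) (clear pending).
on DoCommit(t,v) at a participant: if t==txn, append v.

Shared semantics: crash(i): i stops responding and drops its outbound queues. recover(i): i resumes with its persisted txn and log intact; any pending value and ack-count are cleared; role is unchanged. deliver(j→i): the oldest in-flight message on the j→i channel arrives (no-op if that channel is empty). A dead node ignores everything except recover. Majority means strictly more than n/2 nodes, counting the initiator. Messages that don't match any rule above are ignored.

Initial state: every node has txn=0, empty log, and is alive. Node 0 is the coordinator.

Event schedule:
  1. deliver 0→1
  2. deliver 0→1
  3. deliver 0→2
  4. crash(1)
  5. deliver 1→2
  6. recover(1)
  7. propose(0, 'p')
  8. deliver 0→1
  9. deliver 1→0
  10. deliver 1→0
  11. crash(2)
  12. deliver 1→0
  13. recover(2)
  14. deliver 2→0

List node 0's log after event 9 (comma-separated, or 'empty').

step 1 deliver 0→1: —
step 2 deliver 0→1: —
step 3 deliver 0→2: —
step 4 crash(1): 1={✗part,t=0,log=-}
step 5 deliver 1→2: —
step 6 recover(1): 1={part,t=0,log=-}
step 7 propose(0,'p'): 0={coor,t=1,log=-}
step 8 deliver 0→1: 1={part,t=1,log=-}
step 9 deliver 1→0: —

empty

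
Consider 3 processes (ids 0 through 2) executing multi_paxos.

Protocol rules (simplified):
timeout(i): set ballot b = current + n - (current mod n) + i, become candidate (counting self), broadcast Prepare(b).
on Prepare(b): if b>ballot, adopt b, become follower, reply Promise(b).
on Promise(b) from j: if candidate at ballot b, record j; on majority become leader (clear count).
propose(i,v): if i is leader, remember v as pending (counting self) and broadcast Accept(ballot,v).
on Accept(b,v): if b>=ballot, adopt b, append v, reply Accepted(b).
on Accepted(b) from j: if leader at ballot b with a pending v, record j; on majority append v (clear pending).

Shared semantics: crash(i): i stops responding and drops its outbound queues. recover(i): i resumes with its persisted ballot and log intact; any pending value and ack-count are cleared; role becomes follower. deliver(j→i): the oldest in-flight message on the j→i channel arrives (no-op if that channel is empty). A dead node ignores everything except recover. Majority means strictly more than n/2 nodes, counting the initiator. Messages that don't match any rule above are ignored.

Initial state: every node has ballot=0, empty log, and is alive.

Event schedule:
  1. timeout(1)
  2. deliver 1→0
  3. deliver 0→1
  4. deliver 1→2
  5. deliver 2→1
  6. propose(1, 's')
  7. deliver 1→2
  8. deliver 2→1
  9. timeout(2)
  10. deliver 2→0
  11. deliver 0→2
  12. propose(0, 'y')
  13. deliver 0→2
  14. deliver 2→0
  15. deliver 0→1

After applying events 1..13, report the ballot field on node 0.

8

e1 timeout(1): 1[cand,b=4,-]
e2 deliver 1→0: 0[foll,b=4,-]
e3 deliver 0→1: 1[lead,b=4,-]
e4 deliver 1→2: 2[foll,b=4,-]
e5 deliver 2→1: ·
e6 propose(1,'s'): ·
e7 deliver 1→2: 2[foll,b=4,s]
e8 deliver 2→1: 1[lead,b=4,s]
e9 timeout(2): 2[cand,b=8,s]
e10 deliver 2→0: 0[foll,b=8,-]
e11 deliver 0→2: 2[lead,b=8,s]
e12 propose(0,'y'): ·
e13 deliver 0→2: ·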